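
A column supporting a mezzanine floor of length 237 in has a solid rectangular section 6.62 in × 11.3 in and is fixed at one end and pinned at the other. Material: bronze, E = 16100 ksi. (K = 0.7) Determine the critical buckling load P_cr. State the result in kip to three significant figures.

Buckling occurs about the weak axis: I_min = h·b³/12 with b = 6.62 in (the shorter side).
I_min = 11.3×6.62³/12 = 273.2 in⁴
Effective length L_e = K·L = 0.7 × 237 = 165.9 in
P_cr = π²EI / L_e² = π² × 16100×10³ × 273.2 / 165.9² = 1.577×10^6 lb

P_cr ≈ 1580 kip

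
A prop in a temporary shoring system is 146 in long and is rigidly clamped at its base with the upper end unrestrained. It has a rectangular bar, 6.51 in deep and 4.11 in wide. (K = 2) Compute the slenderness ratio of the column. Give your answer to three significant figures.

λ ≈ 246

Buckling occurs about the weak axis: I_min = h·b³/12 with b = 4.11 in (the shorter side).
I_min = 6.51×4.11³/12 = 37.66 in⁴
A = 26.76 in²;  r_min = √(I/A) = √(37.66/26.76) = 1.186 in
L_e = K·L = 2 × 146 = 292.0 in
λ = L_e / r_min = 292.00 / 1.186 = 246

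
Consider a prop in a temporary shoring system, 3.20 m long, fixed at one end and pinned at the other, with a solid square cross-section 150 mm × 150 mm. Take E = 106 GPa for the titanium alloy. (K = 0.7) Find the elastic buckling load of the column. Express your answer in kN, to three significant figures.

I = a⁴/12 = 150⁴/12 = 4.219×10^7 mm⁴
I = 4.219×10^7 mm⁴ = 4.219×10^-5 m⁴
Effective length L_e = K·L = 0.7 × 3.20 = 2.240 m
P_cr = π²EI / L_e² = π² × 106×10⁹ × 4.219×10^-5 / 2.240² = 8.796×10^6 N

P_cr ≈ 8800 kN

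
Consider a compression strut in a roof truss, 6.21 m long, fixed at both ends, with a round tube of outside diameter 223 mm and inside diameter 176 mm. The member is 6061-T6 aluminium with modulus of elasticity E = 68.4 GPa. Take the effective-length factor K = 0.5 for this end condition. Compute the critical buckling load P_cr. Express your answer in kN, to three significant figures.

d_o = 223 mm, d_i = 176 mm
I = π(d_o⁴ − d_i⁴)/64 = π(223⁴ − 176.0⁴)/64 = 7.429×10^7 mm⁴
I = 7.429×10^7 mm⁴ = 7.429×10^-5 m⁴
Effective length L_e = K·L = 0.5 × 6.21 = 3.105 m
P_cr = π²EI / L_e² = π² × 68.4×10⁹ × 7.429×10^-5 / 3.105² = 5.202×10^6 N

P_cr ≈ 5200 kN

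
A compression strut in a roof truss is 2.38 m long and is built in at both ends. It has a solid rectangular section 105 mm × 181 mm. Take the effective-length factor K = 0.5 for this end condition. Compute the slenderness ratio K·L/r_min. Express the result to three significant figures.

For a rectangle r_min = b/√12 = 105/√12 = 30.31 mm
L_e = K·L = 0.5 × 2.38 m = 1.190 m = 1190.0 mm
λ = L_e / r_min = 1190.0 / 30.31 = 39.3

λ ≈ 39.3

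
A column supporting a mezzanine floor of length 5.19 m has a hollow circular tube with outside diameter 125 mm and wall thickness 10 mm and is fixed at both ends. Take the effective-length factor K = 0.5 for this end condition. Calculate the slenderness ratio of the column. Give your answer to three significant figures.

Inner diameter d_i = 125 − 2×10 = 105.0 mm
I = π(d_o⁴ − d_i⁴)/64 = π(125⁴ − 105.0⁴)/64 = 6.018×10^6 mm⁴
A = 3.613×10^3 mm²;  r_min = √(I/A) = √(6.018×10^6/3.613×10^3) = 40.81 mm
L_e = K·L = 0.5 × 5.19 m = 2.595 m = 2595.0 mm
λ = L_e / r_min = 2595.0 / 40.81 = 63.6

λ ≈ 63.6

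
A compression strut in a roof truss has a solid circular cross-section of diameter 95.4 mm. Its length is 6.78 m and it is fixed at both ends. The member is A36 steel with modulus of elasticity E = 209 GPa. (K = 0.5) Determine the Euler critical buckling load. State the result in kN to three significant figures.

P_cr ≈ 730 kN

I = πd⁴/64 = π×95.4⁴/64 = 4.066×10^6 mm⁴
I = 4.066×10^6 mm⁴ = 4.066×10^-6 m⁴
Effective length L_e = K·L = 0.5 × 6.78 = 3.390 m
P_cr = π²EI / L_e² = π² × 209×10⁹ × 4.066×10^-6 / 3.390² = 7.298×10^5 N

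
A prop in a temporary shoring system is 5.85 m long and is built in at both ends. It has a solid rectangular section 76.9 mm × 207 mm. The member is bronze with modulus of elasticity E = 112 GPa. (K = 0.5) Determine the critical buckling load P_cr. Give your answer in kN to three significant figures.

P_cr ≈ 1010 kN

Buckling occurs about the weak axis: I_min = h·b³/12 with b = 76.9 mm (the shorter side).
I_min = 207×76.9³/12 = 7.845×10^6 mm⁴
I = 7.845×10^6 mm⁴ = 7.845×10^-6 m⁴
Effective length L_e = K·L = 0.5 × 5.85 = 2.925 m
P_cr = π²EI / L_e² = π² × 112×10⁹ × 7.845×10^-6 / 2.925² = 1.014×10^6 N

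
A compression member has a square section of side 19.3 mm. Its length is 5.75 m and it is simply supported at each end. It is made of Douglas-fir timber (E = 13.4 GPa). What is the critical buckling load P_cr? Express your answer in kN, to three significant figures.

I = a⁴/12 = 19.3⁴/12 = 1.156×10^4 mm⁴
I = 1.156×10^4 mm⁴ = 1.156×10^-8 m⁴
Effective length L_e = K·L = 1 × 5.75 = 5.750 m
P_cr = π²EI / L_e² = π² × 13.4×10⁹ × 1.156×10^-8 / 5.750² = 46.25 N

P_cr ≈ 0.0463 kN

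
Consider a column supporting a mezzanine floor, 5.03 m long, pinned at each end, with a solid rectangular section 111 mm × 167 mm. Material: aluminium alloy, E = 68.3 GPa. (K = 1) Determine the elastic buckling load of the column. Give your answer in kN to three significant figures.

Buckling occurs about the weak axis: I_min = h·b³/12 with b = 111 mm (the shorter side).
I_min = 167×111³/12 = 1.903×10^7 mm⁴
I = 1.903×10^7 mm⁴ = 1.903×10^-5 m⁴
Effective length L_e = K·L = 1 × 5.03 = 5.030 m
P_cr = π²EI / L_e² = π² × 68.3×10⁹ × 1.903×10^-5 / 5.030² = 5.071×10^5 N

P_cr ≈ 507 kN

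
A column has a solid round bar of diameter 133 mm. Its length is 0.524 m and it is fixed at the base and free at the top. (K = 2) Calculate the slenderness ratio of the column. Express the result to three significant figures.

λ ≈ 31.5

I = πd⁴/64 = π×133⁴/64 = 1.536×10^7 mm⁴
A = 1.389×10^4 mm²;  r_min = √(I/A) = √(1.536×10^7/1.389×10^4) = 33.25 mm
L_e = K·L = 2 × 0.524 m = 1.048 m = 1048.0 mm
λ = L_e / r_min = 1048.0 / 33.25 = 31.5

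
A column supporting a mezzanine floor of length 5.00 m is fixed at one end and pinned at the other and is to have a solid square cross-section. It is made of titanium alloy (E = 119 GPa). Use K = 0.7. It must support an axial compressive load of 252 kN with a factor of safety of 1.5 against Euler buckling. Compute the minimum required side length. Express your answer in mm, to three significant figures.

Required P_cr = n·P = 1.5 × 252 = 378.0 kN
L_e = K·L = 0.7 × 5.00 = 3.500 m
Required I = P_cr·L_e²/(π²E) = 3.780×10^5 × 3.500² / (π² × 1.19×10^11) = 3.943×10^-6 m⁴
I_req = 3.943×10^6 mm⁴
Solid square: I = a⁴/12  ⇒  a = (12I)^(1/4) = (12×3.943×10^6)^(1/4) = 82.9 mm

a ≈ 82.9 mm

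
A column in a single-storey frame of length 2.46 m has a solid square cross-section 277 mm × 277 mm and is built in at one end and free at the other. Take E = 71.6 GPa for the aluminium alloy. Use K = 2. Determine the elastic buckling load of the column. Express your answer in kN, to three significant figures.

I = a⁴/12 = 277⁴/12 = 4.906×10^8 mm⁴
I = 4.906×10^8 mm⁴ = 4.906×10^-4 m⁴
Effective length L_e = K·L = 2 × 2.46 = 4.920 m
P_cr = π²EI / L_e² = π² × 71.6×10⁹ × 4.906×10^-4 / 4.920² = 1.432×10^7 N

P_cr ≈ 14300 kN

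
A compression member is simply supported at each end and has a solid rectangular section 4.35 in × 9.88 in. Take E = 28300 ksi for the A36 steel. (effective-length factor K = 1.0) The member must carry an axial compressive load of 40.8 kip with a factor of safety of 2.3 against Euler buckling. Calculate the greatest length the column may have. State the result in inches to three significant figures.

Buckling occurs about the weak axis: I_min = h·b³/12 with b = 4.35 in (the shorter side).
I_min = 9.88×4.35³/12 = 67.77 in⁴
Required critical load P_cr = n·P = 2.3 × 40.8 = 93.84 kip = 9.384×10^4 lb
From P_cr = π²EI/(K·L)²:  L = (1/K)·√(π²EI/P_cr) = (1/1)·√(π²×2.83×10^7×67.77/9.384×10^4)
L = 449 in

L_max ≈ 449 in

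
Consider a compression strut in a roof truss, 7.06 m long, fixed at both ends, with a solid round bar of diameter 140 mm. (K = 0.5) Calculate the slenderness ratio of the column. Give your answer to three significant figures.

For a solid circle r = d/4 = 140/4 = 35.00 mm
L_e = K·L = 0.5 × 7.06 m = 3.530 m = 3530.0 mm
λ = L_e / r_min = 3530.0 / 35.00 = 101

λ ≈ 101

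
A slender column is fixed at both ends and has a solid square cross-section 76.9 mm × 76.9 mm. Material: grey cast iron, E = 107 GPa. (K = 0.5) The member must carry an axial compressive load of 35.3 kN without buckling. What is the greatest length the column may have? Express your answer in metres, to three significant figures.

I = a⁴/12 = 76.9⁴/12 = 2.914×10^6 mm⁴
I = 2.914×10^-6 m⁴
At the buckling limit P_cr = P = 3.530×10^4 N
From P_cr = π²EI/(K·L)²:  L = (1/K)·√(π²EI/P_cr) = (1/0.5)·√(π²×1.07×10^11×2.914×10^-6/3.530×10^4)
L = 18.7 m

L_max ≈ 18.7 m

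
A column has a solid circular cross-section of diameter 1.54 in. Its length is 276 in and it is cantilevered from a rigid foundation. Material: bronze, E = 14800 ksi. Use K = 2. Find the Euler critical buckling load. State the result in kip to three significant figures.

P_cr ≈ 0.132 kip

I = πd⁴/64 = π×1.54⁴/64 = 0.2761 in⁴
Effective length L_e = K·L = 2 × 276 = 552.0 in
P_cr = π²EI / L_e² = π² × 14800×10³ × 0.2761 / 552.0² = 132.4 lb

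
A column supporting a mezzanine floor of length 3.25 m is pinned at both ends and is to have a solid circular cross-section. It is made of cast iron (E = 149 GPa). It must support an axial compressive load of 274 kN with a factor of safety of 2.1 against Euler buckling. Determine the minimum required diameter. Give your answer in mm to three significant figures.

Required P_cr = n·P = 2.1 × 274 = 575.4 kN
L_e = K·L = 1 × 3.25 = 3.250 m
Required I = P_cr·L_e²/(π²E) = 5.754×10^5 × 3.250² / (π² × 1.49×10^11) = 4.133×10^-6 m⁴
I_req = 4.133×10^6 mm⁴
Solid circle: I = πd⁴/64  ⇒  d = (64I/π)^(1/4) = (64×4.133×10^6/π)^(1/4) = 95.8 mm

d ≈ 95.8 mm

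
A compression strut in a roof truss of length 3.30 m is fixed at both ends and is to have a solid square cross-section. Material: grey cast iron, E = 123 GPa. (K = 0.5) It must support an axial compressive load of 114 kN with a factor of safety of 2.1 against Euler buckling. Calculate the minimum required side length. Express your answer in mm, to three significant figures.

Required P_cr = n·P = 2.1 × 114 = 239.4 kN
L_e = K·L = 0.5 × 3.30 = 1.650 m
Required I = P_cr·L_e²/(π²E) = 2.394×10^5 × 1.650² / (π² × 1.23×10^11) = 5.369×10^-7 m⁴
I_req = 5.369×10^5 mm⁴
Solid square: I = a⁴/12  ⇒  a = (12I)^(1/4) = (12×5.369×10^5)^(1/4) = 50.4 mm

a ≈ 50.4 mm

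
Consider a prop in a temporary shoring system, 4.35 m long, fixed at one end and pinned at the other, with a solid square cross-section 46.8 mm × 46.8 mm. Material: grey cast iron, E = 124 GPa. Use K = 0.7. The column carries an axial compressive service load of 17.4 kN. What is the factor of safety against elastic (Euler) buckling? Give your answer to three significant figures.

I = a⁴/12 = 46.8⁴/12 = 3.998×10^5 mm⁴
I = 3.998×10^5 mm⁴ = 3.998×10^-7 m⁴
Effective length L_e = K·L = 0.7 × 4.35 = 3.045 m
P_cr = π²EI / L_e² = π² × 124×10⁹ × 3.998×10^-7 / 3.045² = 5.277×10^4 N
Factor of safety n = P_cr / P = 52.765 / 17.4 = 3.03

n ≈ 3.03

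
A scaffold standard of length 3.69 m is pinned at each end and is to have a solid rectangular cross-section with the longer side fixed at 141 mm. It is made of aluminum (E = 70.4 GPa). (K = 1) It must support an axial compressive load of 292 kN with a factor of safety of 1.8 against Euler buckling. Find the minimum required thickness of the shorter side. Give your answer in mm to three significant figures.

Required P_cr = n·P = 1.8 × 292 = 525.6 kN
L_e = K·L = 1 × 3.69 = 3.690 m
Required I = P_cr·L_e²/(π²E) = 5.256×10^5 × 3.690² / (π² × 7.04×10^10) = 1.030×10^-5 m⁴
I_req = 1.030×10^7 mm⁴
Rectangle, weak axis: I_min = h·b³/12 with h = 141 mm fixed  ⇒  b = (12I/h)^(1/3) = 95.7 mm

b ≈ 95.7 mm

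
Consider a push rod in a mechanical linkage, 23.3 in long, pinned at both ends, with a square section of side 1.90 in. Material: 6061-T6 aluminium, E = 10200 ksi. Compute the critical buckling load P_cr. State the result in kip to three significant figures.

I = a⁴/12 = 1.90⁴/12 = 1.086 in⁴
Effective length L_e = K·L = 1 × 23.3 = 23.30 in
P_cr = π²EI / L_e² = π² × 10200×10³ × 1.086 / 23.30² = 2.014×10^5 lb

P_cr ≈ 201 kip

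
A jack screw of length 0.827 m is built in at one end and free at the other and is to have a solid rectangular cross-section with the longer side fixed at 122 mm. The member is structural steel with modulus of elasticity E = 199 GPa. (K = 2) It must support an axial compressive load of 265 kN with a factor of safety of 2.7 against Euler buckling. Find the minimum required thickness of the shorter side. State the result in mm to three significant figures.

Required P_cr = n·P = 2.7 × 265 = 715.5 kN
L_e = K·L = 2 × 0.827 = 1.654 m
Required I = P_cr·L_e²/(π²E) = 7.155×10^5 × 1.654² / (π² × 1.99×10^11) = 9.966×10^-7 m⁴
I_req = 9.966×10^5 mm⁴
Rectangle, weak axis: I_min = h·b³/12 with h = 122 mm fixed  ⇒  b = (12I/h)^(1/3) = 46.1 mm

b ≈ 46.1 mm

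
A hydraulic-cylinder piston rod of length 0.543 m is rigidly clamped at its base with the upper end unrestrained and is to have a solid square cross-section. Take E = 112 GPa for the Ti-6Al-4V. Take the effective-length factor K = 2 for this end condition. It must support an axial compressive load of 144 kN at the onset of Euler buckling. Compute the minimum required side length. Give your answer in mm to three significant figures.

L_e = K·L = 2 × 0.543 = 1.086 m
Required I = P_cr·L_e²/(π²E) = 1.440×10^5 × 1.086² / (π² × 1.12×10^11) = 1.536×10^-7 m⁴
I_req = 1.536×10^5 mm⁴
Solid square: I = a⁴/12  ⇒  a = (12I)^(1/4) = (12×1.536×10^5)^(1/4) = 36.8 mm

a ≈ 36.8 mm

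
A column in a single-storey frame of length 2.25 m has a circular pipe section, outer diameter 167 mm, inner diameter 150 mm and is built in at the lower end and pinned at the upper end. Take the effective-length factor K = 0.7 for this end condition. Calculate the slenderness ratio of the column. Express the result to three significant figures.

λ ≈ 28.1

d_o = 167 mm, d_i = 150 mm
I = π(d_o⁴ − d_i⁴)/64 = π(167⁴ − 150.0⁴)/64 = 1.333×10^7 mm⁴
A = 4.233×10^3 mm²;  r_min = √(I/A) = √(1.333×10^7/4.233×10^3) = 56.12 mm
L_e = K·L = 0.7 × 2.25 m = 1.575 m = 1575.0 mm
λ = L_e / r_min = 1575.0 / 56.12 = 28.1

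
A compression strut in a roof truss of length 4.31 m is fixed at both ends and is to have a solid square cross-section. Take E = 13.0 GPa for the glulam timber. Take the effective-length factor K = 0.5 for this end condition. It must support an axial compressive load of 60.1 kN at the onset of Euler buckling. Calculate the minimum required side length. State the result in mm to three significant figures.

L_e = K·L = 0.5 × 4.31 = 2.155 m
Required I = P_cr·L_e²/(π²E) = 6.010×10^4 × 2.155² / (π² × 1.30×10^10) = 2.175×10^-6 m⁴
I_req = 2.175×10^6 mm⁴
Solid square: I = a⁴/12  ⇒  a = (12I)^(1/4) = (12×2.175×10^6)^(1/4) = 71.5 mm

a ≈ 71.5 mm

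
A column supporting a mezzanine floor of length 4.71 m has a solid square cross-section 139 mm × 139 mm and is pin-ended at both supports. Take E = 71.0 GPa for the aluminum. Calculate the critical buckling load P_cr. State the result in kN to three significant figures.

P_cr ≈ 983 kN

I = a⁴/12 = 139⁴/12 = 3.111×10^7 mm⁴
I = 3.111×10^7 mm⁴ = 3.111×10^-5 m⁴
Effective length L_e = K·L = 1 × 4.71 = 4.710 m
P_cr = π²EI / L_e² = π² × 71.0×10⁹ × 3.111×10^-5 / 4.710² = 9.826×10^5 N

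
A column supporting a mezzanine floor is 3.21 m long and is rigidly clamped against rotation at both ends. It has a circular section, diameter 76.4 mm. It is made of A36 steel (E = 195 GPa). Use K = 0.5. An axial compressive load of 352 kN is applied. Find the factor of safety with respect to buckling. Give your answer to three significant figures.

I = πd⁴/64 = π×76.4⁴/64 = 1.672×10^6 mm⁴
I = 1.672×10^6 mm⁴ = 1.672×10^-6 m⁴
Effective length L_e = K·L = 0.5 × 3.21 = 1.605 m
P_cr = π²EI / L_e² = π² × 195×10⁹ × 1.672×10^-6 / 1.605² = 1.249×10^6 N
Factor of safety n = P_cr / P = 1249.5 / 352 = 3.55

n ≈ 3.55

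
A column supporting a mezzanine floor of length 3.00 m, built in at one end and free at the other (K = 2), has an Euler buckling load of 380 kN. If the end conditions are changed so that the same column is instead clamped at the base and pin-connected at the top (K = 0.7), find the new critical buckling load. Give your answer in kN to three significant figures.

P_cr ∝ 1/K², so P_cr,new = P_cr,old × (K_old/K_new)² = 380 × (2/0.7)²
= 380 × 8.163 = 3100 kN

P_cr ≈ 3100 kN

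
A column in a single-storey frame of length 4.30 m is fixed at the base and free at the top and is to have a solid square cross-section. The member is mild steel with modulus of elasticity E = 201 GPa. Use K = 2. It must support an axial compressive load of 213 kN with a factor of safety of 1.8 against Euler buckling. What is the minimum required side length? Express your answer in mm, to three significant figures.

Required P_cr = n·P = 1.8 × 213 = 383.4 kN
L_e = K·L = 2 × 4.30 = 8.600 m
Required I = P_cr·L_e²/(π²E) = 3.834×10^5 × 8.600² / (π² × 2.01×10^11) = 1.429×10^-5 m⁴
I_req = 1.429×10^7 mm⁴
Solid square: I = a⁴/12  ⇒  a = (12I)^(1/4) = (12×1.429×10^7)^(1/4) = 114 mm

a ≈ 114 mm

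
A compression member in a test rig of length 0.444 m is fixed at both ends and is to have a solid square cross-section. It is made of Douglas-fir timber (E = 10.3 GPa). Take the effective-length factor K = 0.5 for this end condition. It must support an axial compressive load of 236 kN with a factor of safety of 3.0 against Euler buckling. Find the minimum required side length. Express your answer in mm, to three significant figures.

Required P_cr = n·P = 3.0 × 236 = 708.0 kN
L_e = K·L = 0.5 × 0.444 = 0.2220 m
Required I = P_cr·L_e²/(π²E) = 7.080×10^5 × 0.2220² / (π² × 1.03×10^10) = 3.432×10^-7 m⁴
I_req = 3.432×10^5 mm⁴
Solid square: I = a⁴/12  ⇒  a = (12I)^(1/4) = (12×3.432×10^5)^(1/4) = 45.1 mm

a ≈ 45.1 mm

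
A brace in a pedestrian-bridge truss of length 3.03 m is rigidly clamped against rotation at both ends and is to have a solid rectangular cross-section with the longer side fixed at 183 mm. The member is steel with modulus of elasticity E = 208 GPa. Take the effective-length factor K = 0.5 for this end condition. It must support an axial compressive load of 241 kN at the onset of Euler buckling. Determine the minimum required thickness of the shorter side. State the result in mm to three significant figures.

b ≈ 26.0 mm

L_e = K·L = 0.5 × 3.03 = 1.515 m
Required I = P_cr·L_e²/(π²E) = 2.410×10^5 × 1.515² / (π² × 2.08×10^11) = 2.695×10^-7 m⁴
I_req = 2.695×10^5 mm⁴
Rectangle, weak axis: I_min = h·b³/12 with h = 183 mm fixed  ⇒  b = (12I/h)^(1/3) = 26.0 mm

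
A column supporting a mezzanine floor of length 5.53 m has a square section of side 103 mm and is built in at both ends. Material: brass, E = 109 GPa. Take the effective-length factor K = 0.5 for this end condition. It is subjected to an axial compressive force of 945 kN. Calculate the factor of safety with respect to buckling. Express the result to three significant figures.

I = a⁴/12 = 103⁴/12 = 9.379×10^6 mm⁴
I = 9.379×10^6 mm⁴ = 9.379×10^-6 m⁴
Effective length L_e = K·L = 0.5 × 5.53 = 2.765 m
P_cr = π²EI / L_e² = π² × 109×10⁹ × 9.379×10^-6 / 2.765² = 1.320×10^6 N
Factor of safety n = P_cr / P = 1319.8 / 945 = 1.40

n ≈ 1.40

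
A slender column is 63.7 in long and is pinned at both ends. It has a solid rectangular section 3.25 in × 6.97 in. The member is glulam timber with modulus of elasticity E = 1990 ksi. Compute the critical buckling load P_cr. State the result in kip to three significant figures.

P_cr ≈ 96.5 kip

Buckling occurs about the weak axis: I_min = h·b³/12 with b = 3.25 in (the shorter side).
I_min = 6.97×3.25³/12 = 19.94 in⁴
Effective length L_e = K·L = 1 × 63.7 = 63.70 in
P_cr = π²EI / L_e² = π² × 1990×10³ × 19.94 / 63.70² = 9.651×10^4 lb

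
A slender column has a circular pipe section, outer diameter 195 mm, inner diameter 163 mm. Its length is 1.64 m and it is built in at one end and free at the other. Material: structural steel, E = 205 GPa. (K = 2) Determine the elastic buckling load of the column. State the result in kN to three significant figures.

d_o = 195 mm, d_i = 163 mm
I = π(d_o⁴ − d_i⁴)/64 = π(195⁴ − 163.0⁴)/64 = 3.632×10^7 mm⁴
I = 3.632×10^7 mm⁴ = 3.632×10^-5 m⁴
Effective length L_e = K·L = 2 × 1.64 = 3.280 m
P_cr = π²EI / L_e² = π² × 205×10⁹ × 3.632×10^-5 / 3.280² = 6.831×10^6 N

P_cr ≈ 6830 kN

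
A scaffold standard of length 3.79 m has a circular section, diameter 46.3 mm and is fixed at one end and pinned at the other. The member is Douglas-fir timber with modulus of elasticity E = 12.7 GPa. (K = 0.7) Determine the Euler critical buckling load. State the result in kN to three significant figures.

P_cr ≈ 4.02 kN

I = πd⁴/64 = π×46.3⁴/64 = 2.256×10^5 mm⁴
I = 2.256×10^5 mm⁴ = 2.256×10^-7 m⁴
Effective length L_e = K·L = 0.7 × 3.79 = 2.653 m
P_cr = π²EI / L_e² = π² × 12.7×10⁹ × 2.256×10^-7 / 2.653² = 4.017×10^3 N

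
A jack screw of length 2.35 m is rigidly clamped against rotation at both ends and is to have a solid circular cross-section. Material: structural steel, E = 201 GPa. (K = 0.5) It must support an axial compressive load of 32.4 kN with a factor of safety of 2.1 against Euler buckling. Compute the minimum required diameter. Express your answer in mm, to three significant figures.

d ≈ 31.3 mm

Required P_cr = n·P = 2.1 × 32.4 = 68.04 kN
L_e = K·L = 0.5 × 2.35 = 1.175 m
Required I = P_cr·L_e²/(π²E) = 6.804×10^4 × 1.175² / (π² × 2.01×10^11) = 4.735×10^-8 m⁴
I_req = 4.735×10^4 mm⁴
Solid circle: I = πd⁴/64  ⇒  d = (64I/π)^(1/4) = (64×4.735×10^4/π)^(1/4) = 31.3 mm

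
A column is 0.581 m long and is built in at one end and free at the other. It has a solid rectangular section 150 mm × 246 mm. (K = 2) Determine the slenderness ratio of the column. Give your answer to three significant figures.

λ ≈ 26.8

For a rectangle r_min = b/√12 = 150/√12 = 43.30 mm
L_e = K·L = 2 × 0.581 m = 1.162 m = 1162.0 mm
λ = L_e / r_min = 1162.0 / 43.30 = 26.8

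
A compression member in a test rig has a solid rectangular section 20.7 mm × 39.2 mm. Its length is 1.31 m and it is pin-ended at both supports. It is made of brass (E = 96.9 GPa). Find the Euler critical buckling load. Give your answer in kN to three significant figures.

P_cr ≈ 16.1 kN

Buckling occurs about the weak axis: I_min = h·b³/12 with b = 20.7 mm (the shorter side).
I_min = 39.2×20.7³/12 = 2.897×10^4 mm⁴
I = 2.897×10^4 mm⁴ = 2.897×10^-8 m⁴
Effective length L_e = K·L = 1 × 1.31 = 1.310 m
P_cr = π²EI / L_e² = π² × 96.9×10⁹ × 2.897×10^-8 / 1.310² = 1.615×10^4 N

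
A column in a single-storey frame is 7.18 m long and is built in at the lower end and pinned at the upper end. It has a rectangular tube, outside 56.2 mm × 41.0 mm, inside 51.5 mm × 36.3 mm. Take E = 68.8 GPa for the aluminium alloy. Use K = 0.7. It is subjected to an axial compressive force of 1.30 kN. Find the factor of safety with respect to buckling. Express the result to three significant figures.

n ≈ 2.43

Weak-axis I_min = (h_o·b_o³ − h_i·b_i³)/12 with b_o = 41.0, b_i = 36.30 mm (shorter outer/inner sides).
I_min = (56.2×41.0³ − 51.50×36.30³)/12 = 1.175×10^5 mm⁴
I = 1.175×10^5 mm⁴ = 1.175×10^-7 m⁴
Effective length L_e = K·L = 0.7 × 7.18 = 5.026 m
P_cr = π²EI / L_e² = π² × 68.8×10⁹ × 1.175×10^-7 / 5.026² = 3.159×10^3 N
Factor of safety n = P_cr / P = 3.1585 / 1.30 = 2.43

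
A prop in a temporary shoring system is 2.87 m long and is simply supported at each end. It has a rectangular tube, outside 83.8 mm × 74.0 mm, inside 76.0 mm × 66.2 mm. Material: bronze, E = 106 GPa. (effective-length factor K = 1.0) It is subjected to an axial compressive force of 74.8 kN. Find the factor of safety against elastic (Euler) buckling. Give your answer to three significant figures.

Weak-axis I_min = (h_o·b_o³ − h_i·b_i³)/12 with b_o = 74.0, b_i = 66.20 mm (shorter outer/inner sides).
I_min = (83.8×74.0³ − 76.00×66.20³)/12 = 9.924×10^5 mm⁴
I = 9.924×10^5 mm⁴ = 9.924×10^-7 m⁴
Effective length L_e = K·L = 1 × 2.87 = 2.870 m
P_cr = π²EI / L_e² = π² × 106×10⁹ × 9.924×10^-7 / 2.870² = 1.260×10^5 N
Factor of safety n = P_cr / P = 126.05 / 74.8 = 1.69

n ≈ 1.69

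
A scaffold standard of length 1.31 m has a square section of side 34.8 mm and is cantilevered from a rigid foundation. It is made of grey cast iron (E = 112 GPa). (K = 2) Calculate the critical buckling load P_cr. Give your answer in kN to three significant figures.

I = a⁴/12 = 34.8⁴/12 = 1.222×10^5 mm⁴
I = 1.222×10^5 mm⁴ = 1.222×10^-7 m⁴
Effective length L_e = K·L = 2 × 1.31 = 2.620 m
P_cr = π²EI / L_e² = π² × 112×10⁹ × 1.222×10^-7 / 2.620² = 1.968×10^4 N

P_cr ≈ 19.7 kN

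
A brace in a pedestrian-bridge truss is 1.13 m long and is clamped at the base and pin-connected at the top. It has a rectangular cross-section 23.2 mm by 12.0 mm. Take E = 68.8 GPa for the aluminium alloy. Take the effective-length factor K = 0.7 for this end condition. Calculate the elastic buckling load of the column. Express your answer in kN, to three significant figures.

Buckling occurs about the weak axis: I_min = h·b³/12 with b = 12.0 mm (the shorter side).
I_min = 23.2×12.0³/12 = 3.341×10^3 mm⁴
I = 3.341×10^3 mm⁴ = 3.341×10^-9 m⁴
Effective length L_e = K·L = 0.7 × 1.13 = 0.7910 m
P_cr = π²EI / L_e² = π² × 68.8×10⁹ × 3.341×10^-9 / 0.7910² = 3.626×10^3 N

P_cr ≈ 3.63 kN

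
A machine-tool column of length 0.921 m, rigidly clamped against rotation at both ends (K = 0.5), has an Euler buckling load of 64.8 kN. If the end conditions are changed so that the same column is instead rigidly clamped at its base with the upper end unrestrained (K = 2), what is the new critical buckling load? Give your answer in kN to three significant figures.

P_cr ∝ 1/K², so P_cr,new = P_cr,old × (K_old/K_new)² = 64.8 × (0.5/2)²
= 64.8 × 0.06250 = 4.05 kN

P_cr ≈ 4.05 kN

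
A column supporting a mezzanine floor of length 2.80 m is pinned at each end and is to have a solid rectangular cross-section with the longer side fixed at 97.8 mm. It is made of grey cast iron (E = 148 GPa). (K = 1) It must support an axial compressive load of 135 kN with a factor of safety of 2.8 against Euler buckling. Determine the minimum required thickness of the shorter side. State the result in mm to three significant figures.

Required P_cr = n·P = 2.8 × 135 = 378.0 kN
L_e = K·L = 1 × 2.80 = 2.800 m
Required I = P_cr·L_e²/(π²E) = 3.780×10^5 × 2.800² / (π² × 1.48×10^11) = 2.029×10^-6 m⁴
I_req = 2.029×10^6 mm⁴
Rectangle, weak axis: I_min = h·b³/12 with h = 97.8 mm fixed  ⇒  b = (12I/h)^(1/3) = 62.9 mm

b ≈ 62.9 mm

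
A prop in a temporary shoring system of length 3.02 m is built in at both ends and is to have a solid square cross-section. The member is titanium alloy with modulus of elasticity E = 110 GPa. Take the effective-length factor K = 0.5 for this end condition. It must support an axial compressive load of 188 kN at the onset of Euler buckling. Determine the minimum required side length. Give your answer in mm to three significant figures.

L_e = K·L = 0.5 × 3.02 = 1.510 m
Required I = P_cr·L_e²/(π²E) = 1.880×10^5 × 1.510² / (π² × 1.10×10^11) = 3.948×10^-7 m⁴
I_req = 3.948×10^5 mm⁴
Solid square: I = a⁴/12  ⇒  a = (12I)^(1/4) = (12×3.948×10^5)^(1/4) = 46.7 mm

a ≈ 46.7 mm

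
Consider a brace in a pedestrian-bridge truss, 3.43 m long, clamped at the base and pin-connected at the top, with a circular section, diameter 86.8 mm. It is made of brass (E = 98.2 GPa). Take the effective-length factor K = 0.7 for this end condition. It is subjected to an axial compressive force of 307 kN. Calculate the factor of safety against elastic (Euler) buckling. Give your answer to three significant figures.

I = πd⁴/64 = π×86.8⁴/64 = 2.786×10^6 mm⁴
I = 2.786×10^6 mm⁴ = 2.786×10^-6 m⁴
Effective length L_e = K·L = 0.7 × 3.43 = 2.401 m
P_cr = π²EI / L_e² = π² × 98.2×10⁹ × 2.786×10^-6 / 2.401² = 4.685×10^5 N
Factor of safety n = P_cr / P = 468.46 / 307 = 1.53

n ≈ 1.53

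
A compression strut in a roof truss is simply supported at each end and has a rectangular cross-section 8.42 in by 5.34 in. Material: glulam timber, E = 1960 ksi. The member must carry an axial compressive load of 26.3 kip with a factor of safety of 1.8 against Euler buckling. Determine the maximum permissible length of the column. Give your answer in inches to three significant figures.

L_max ≈ 209 in

Buckling occurs about the weak axis: I_min = h·b³/12 with b = 5.34 in (the shorter side).
I_min = 8.42×5.34³/12 = 106.8 in⁴
Required critical load P_cr = n·P = 1.8 × 26.3 = 47.34 kip = 4.734×10^4 lb
From P_cr = π²EI/(K·L)²:  L = (1/K)·√(π²EI/P_cr) = (1/1)·√(π²×1.96×10^6×106.8/4.734×10^4)
L = 209 in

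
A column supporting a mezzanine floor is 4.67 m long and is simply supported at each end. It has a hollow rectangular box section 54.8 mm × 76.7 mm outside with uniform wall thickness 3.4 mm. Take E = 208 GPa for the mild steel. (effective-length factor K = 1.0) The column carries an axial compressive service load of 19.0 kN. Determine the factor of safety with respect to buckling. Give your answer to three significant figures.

n ≈ 2.02

Inner dimensions: h_i = 76.7 − 2×3.4 = 69.90 mm, b_i = 54.8 − 2×3.4 = 48.00 mm
Weak-axis I_min = (h_o·b_o³ − h_i·b_i³)/12 with b_o = 54.8, b_i = 48.00 mm (shorter outer/inner sides).
I_min = (76.7×54.8³ − 69.90×48.00³)/12 = 4.077×10^5 mm⁴
I = 4.077×10^5 mm⁴ = 4.077×10^-7 m⁴
Effective length L_e = K·L = 1 × 4.67 = 4.670 m
P_cr = π²EI / L_e² = π² × 208×10⁹ × 4.077×10^-7 / 4.670² = 3.837×10^4 N
Factor of safety n = P_cr / P = 38.373 / 19.0 = 2.02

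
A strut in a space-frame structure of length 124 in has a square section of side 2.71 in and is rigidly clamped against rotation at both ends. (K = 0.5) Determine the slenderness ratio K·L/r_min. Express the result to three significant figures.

λ ≈ 79.3

I = a⁴/12 = 2.71⁴/12 = 4.495 in⁴
A = 7.344 in²;  r_min = √(I/A) = √(4.495/7.344) = 0.7823 in
L_e = K·L = 0.5 × 124 = 62.00 in
λ = L_e / r_min = 62.000 / 0.7823 = 79.3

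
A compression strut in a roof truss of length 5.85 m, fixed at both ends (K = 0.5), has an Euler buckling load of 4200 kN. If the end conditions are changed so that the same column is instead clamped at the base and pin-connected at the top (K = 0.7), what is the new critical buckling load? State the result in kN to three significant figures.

P_cr ∝ 1/K², so P_cr,new = P_cr,old × (K_old/K_new)² = 4200 × (0.5/0.7)²
= 4200 × 0.5102 = 2140 kN

P_cr ≈ 2140 kN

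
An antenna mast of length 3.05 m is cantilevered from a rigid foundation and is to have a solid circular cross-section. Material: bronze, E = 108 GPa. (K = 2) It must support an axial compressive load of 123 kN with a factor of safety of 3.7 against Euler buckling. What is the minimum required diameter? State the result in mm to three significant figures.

Required P_cr = n·P = 3.7 × 123 = 455.1 kN
L_e = K·L = 2 × 3.05 = 6.100 m
Required I = P_cr·L_e²/(π²E) = 4.551×10^5 × 6.100² / (π² × 1.08×10^11) = 1.589×10^-5 m⁴
I_req = 1.589×10^7 mm⁴
Solid circle: I = πd⁴/64  ⇒  d = (64I/π)^(1/4) = (64×1.589×10^7/π)^(1/4) = 134 mm

d ≈ 134 mm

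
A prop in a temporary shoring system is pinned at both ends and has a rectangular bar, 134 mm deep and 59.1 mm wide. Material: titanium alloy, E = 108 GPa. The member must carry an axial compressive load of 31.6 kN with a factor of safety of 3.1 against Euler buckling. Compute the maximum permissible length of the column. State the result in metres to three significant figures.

L_max ≈ 5.01 m

Buckling occurs about the weak axis: I_min = h·b³/12 with b = 59.1 mm (the shorter side).
I_min = 134×59.1³/12 = 2.305×10^6 mm⁴
I = 2.305×10^-6 m⁴
Required critical load P_cr = n·P = 3.1 × 31.6 = 97.96 kN = 9.796×10^4 N
From P_cr = π²EI/(K·L)²:  L = (1/K)·√(π²EI/P_cr) = (1/1)·√(π²×1.08×10^11×2.305×10^-6/9.796×10^4)
L = 5.01 m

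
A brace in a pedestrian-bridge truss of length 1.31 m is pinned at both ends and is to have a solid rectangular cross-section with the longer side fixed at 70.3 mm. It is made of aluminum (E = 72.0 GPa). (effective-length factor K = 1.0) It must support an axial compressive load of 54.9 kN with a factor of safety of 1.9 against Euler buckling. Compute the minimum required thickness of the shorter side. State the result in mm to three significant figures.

Required P_cr = n·P = 1.9 × 54.9 = 104.3 kN
L_e = K·L = 1 × 1.31 = 1.310 m
Required I = P_cr·L_e²/(π²E) = 1.043×10^5 × 1.310² / (π² × 7.20×10^10) = 2.519×10^-7 m⁴
I_req = 2.519×10^5 mm⁴
Rectangle, weak axis: I_min = h·b³/12 with h = 70.3 mm fixed  ⇒  b = (12I/h)^(1/3) = 35.0 mm

b ≈ 35.0 mm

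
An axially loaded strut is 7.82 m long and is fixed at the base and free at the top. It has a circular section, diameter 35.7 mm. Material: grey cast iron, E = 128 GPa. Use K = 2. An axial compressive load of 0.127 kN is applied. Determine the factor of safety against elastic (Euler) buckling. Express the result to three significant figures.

n ≈ 3.24

I = πd⁴/64 = π×35.7⁴/64 = 7.973×10^4 mm⁴
I = 7.973×10^4 mm⁴ = 7.973×10^-8 m⁴
Effective length L_e = K·L = 2 × 7.82 = 15.64 m
P_cr = π²EI / L_e² = π² × 128×10⁹ × 7.973×10^-8 / 15.64² = 411.8 N
Factor of safety n = P_cr / P = 0.41179 / 0.127 = 3.24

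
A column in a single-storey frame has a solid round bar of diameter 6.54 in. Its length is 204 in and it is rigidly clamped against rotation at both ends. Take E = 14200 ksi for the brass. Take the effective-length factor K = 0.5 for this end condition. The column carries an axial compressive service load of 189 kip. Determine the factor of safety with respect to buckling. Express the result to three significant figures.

I = πd⁴/64 = π×6.54⁴/64 = 89.80 in⁴
Effective length L_e = K·L = 0.5 × 204 = 102.0 in
P_cr = π²EI / L_e² = π² × 14200×10³ × 89.80 / 102.0² = 1.210×10^6 lb
Factor of safety n = P_cr / P = 1209.7 / 189 = 6.40

n ≈ 6.40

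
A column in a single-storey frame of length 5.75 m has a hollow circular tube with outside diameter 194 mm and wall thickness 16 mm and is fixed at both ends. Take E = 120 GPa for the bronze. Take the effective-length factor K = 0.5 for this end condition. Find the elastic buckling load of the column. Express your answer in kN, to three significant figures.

P_cr ≈ 5120 kN

Inner diameter d_i = 194 − 2×16 = 162.0 mm
I = π(d_o⁴ − d_i⁴)/64 = π(194⁴ − 162.0⁴)/64 = 3.572×10^7 mm⁴
I = 3.572×10^7 mm⁴ = 3.572×10^-5 m⁴
Effective length L_e = K·L = 0.5 × 5.75 = 2.875 m
P_cr = π²EI / L_e² = π² × 120×10⁹ × 3.572×10^-5 / 2.875² = 5.118×10^6 N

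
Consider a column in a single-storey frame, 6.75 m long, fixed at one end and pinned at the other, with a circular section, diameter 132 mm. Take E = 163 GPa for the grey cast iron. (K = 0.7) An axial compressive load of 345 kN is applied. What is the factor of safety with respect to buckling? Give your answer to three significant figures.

I = πd⁴/64 = π×132⁴/64 = 1.490×10^7 mm⁴
I = 1.490×10^7 mm⁴ = 1.490×10^-5 m⁴
Effective length L_e = K·L = 0.7 × 6.75 = 4.725 m
P_cr = π²EI / L_e² = π² × 163×10⁹ × 1.490×10^-5 / 4.725² = 1.074×10^6 N
Factor of safety n = P_cr / P = 1073.9 / 345 = 3.11

n ≈ 3.11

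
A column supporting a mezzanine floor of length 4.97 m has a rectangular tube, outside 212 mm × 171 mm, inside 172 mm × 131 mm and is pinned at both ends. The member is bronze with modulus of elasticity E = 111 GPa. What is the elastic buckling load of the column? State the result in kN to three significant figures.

Weak-axis I_min = (h_o·b_o³ − h_i·b_i³)/12 with b_o = 171, b_i = 131.0 mm (shorter outer/inner sides).
I_min = (212×171³ − 172.0×131.0³)/12 = 5.611×10^7 mm⁴
I = 5.611×10^7 mm⁴ = 5.611×10^-5 m⁴
Effective length L_e = K·L = 1 × 4.97 = 4.970 m
P_cr = π²EI / L_e² = π² × 111×10⁹ × 5.611×10^-5 / 4.970² = 2.489×10^6 N

P_cr ≈ 2490 kN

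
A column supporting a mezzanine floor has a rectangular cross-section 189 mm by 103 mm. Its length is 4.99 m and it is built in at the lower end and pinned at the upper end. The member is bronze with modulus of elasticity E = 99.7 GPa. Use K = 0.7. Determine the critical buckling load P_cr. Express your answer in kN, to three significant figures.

Buckling occurs about the weak axis: I_min = h·b³/12 with b = 103 mm (the shorter side).
I_min = 189×103³/12 = 1.721×10^7 mm⁴
I = 1.721×10^7 mm⁴ = 1.721×10^-5 m⁴
Effective length L_e = K·L = 0.7 × 4.99 = 3.493 m
P_cr = π²EI / L_e² = π² × 99.7×10⁹ × 1.721×10^-5 / 3.493² = 1.388×10^6 N

P_cr ≈ 1390 kN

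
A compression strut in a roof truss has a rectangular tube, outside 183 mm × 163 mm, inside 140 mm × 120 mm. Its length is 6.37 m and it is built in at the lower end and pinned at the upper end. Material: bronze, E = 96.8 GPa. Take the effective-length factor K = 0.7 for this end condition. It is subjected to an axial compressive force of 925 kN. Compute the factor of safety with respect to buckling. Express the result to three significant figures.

n ≈ 2.38

Weak-axis I_min = (h_o·b_o³ − h_i·b_i³)/12 with b_o = 163, b_i = 120.0 mm (shorter outer/inner sides).
I_min = (183×163³ − 140.0×120.0³)/12 = 4.588×10^7 mm⁴
I = 4.588×10^7 mm⁴ = 4.588×10^-5 m⁴
Effective length L_e = K·L = 0.7 × 6.37 = 4.459 m
P_cr = π²EI / L_e² = π² × 96.8×10⁹ × 4.588×10^-5 / 4.459² = 2.205×10^6 N
Factor of safety n = P_cr / P = 2204.8 / 925 = 2.38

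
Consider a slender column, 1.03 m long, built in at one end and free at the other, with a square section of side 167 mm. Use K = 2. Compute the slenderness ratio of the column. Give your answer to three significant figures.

λ ≈ 42.7

For a square r = a/√12 = 167/√12 = 48.21 mm
L_e = K·L = 2 × 1.03 m = 2.060 m = 2060.0 mm
λ = L_e / r_min = 2060.0 / 48.21 = 42.7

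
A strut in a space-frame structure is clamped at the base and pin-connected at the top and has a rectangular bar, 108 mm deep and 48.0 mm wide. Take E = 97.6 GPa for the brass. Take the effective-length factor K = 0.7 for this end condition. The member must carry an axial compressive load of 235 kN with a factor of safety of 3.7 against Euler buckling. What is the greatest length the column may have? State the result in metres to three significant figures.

Buckling occurs about the weak axis: I_min = h·b³/12 with b = 48.0 mm (the shorter side).
I_min = 108×48.0³/12 = 9.953×10^5 mm⁴
I = 9.953×10^-7 m⁴
Required critical load P_cr = n·P = 3.7 × 235 = 869.5 kN = 8.695×10^5 N
From P_cr = π²EI/(K·L)²:  L = (1/K)·√(π²EI/P_cr) = (1/0.7)·√(π²×9.76×10^10×9.953×10^-7/8.695×10^5)
L = 1.50 m

L_max ≈ 1.50 m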